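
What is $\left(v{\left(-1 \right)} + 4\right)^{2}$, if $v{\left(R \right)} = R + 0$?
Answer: $9$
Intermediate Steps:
$v{\left(R \right)} = R$
$\left(v{\left(-1 \right)} + 4\right)^{2} = \left(-1 + 4\right)^{2} = 3^{2} = 9$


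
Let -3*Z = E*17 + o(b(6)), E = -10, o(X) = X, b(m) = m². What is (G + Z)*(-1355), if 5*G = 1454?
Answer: -1363672/3 ≈ -4.5456e+5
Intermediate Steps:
G = 1454/5 (G = (⅕)*1454 = 1454/5 ≈ 290.80)
Z = 134/3 (Z = -(-10*17 + 6²)/3 = -(-170 + 36)/3 = -⅓*(-134) = 134/3 ≈ 44.667)
(G + Z)*(-1355) = (1454/5 + 134/3)*(-1355) = (5032/15)*(-1355) = -1363672/3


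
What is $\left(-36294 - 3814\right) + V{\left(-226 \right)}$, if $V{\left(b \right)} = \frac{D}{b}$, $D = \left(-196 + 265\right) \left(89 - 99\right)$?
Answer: $- \frac{4531859}{113} \approx -40105.0$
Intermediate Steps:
$D = -690$ ($D = 69 \left(89 - 99\right) = 69 \left(-10\right) = -690$)
$V{\left(b \right)} = - \frac{690}{b}$
$\left(-36294 - 3814\right) + V{\left(-226 \right)} = \left(-36294 - 3814\right) - \frac{690}{-226} = \left(-36294 - 3814\right) - - \frac{345}{113} = \left(-36294 - 3814\right) + \frac{345}{113} = -40108 + \frac{345}{113} = - \frac{4531859}{113}$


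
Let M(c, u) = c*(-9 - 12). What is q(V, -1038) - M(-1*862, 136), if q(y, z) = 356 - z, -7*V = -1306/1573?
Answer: -16708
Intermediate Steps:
M(c, u) = -21*c (M(c, u) = c*(-21) = -21*c)
V = 1306/11011 (V = -(-1306)/(7*1573) = -⅐*(-1306/1573) = 1306/11011 ≈ 0.11861)
q(V, -1038) - M(-1*862, 136) = (356 - 1*(-1038)) - (-21)*(-1*862) = (356 + 1038) - (-21)*(-862) = 1394 - 1*18102 = 1394 - 18102 = -16708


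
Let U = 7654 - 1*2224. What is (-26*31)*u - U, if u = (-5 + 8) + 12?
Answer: -17520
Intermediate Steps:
u = 15 (u = 3 + 12 = 15)
U = 5430 (U = 7654 - 2224 = 5430)
(-26*31)*u - U = -26*31*15 - 1*5430 = -806*15 - 5430 = -12090 - 5430 = -17520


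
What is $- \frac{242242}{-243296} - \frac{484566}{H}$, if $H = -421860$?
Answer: $\frac{9170215819}{4276535440} \approx 2.1443$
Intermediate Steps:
$- \frac{242242}{-243296} - \frac{484566}{H} = - \frac{242242}{-243296} - \frac{484566}{-421860} = \left(-242242\right) \left(- \frac{1}{243296}\right) - - \frac{80761}{70310} = \frac{121121}{121648} + \frac{80761}{70310} = \frac{9170215819}{4276535440}$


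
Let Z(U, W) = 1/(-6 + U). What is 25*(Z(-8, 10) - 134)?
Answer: -46925/14 ≈ -3351.8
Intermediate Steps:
25*(Z(-8, 10) - 134) = 25*(1/(-6 - 8) - 134) = 25*(1/(-14) - 134) = 25*(-1/14 - 134) = 25*(-1877/14) = -46925/14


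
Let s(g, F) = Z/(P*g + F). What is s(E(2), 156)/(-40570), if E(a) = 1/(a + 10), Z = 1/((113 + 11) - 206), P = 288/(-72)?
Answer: 3/1553587580 ≈ 1.9310e-9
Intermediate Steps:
P = -4 (P = 288*(-1/72) = -4)
Z = -1/82 (Z = 1/(124 - 206) = 1/(-82) = -1/82 ≈ -0.012195)
E(a) = 1/(10 + a)
s(g, F) = -1/(82*(F - 4*g)) (s(g, F) = -1/(82*(-4*g + F)) = -1/(82*(F - 4*g)))
s(E(2), 156)/(-40570) = (1/(82*(-1*156 + 4/(10 + 2))))/(-40570) = (1/(82*(-156 + 4/12)))*(-1/40570) = (1/(82*(-156 + 4*(1/12))))*(-1/40570) = (1/(82*(-156 + 1/3)))*(-1/40570) = (1/(82*(-467/3)))*(-1/40570) = ((1/82)*(-3/467))*(-1/40570) = -3/38294*(-1/40570) = 3/1553587580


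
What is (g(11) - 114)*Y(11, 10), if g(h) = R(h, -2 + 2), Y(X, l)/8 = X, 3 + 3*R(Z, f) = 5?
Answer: -29920/3 ≈ -9973.3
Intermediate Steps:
R(Z, f) = 2/3 (R(Z, f) = -1 + (1/3)*5 = -1 + 5/3 = 2/3)
Y(X, l) = 8*X
g(h) = 2/3
(g(11) - 114)*Y(11, 10) = (2/3 - 114)*(8*11) = -340/3*88 = -29920/3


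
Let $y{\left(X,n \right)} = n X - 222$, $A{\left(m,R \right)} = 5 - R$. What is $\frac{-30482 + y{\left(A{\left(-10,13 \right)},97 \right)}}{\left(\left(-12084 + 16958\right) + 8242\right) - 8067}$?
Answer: $- \frac{31480}{5049} \approx -6.2349$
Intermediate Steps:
$y{\left(X,n \right)} = -222 + X n$ ($y{\left(X,n \right)} = X n - 222 = -222 + X n$)
$\frac{-30482 + y{\left(A{\left(-10,13 \right)},97 \right)}}{\left(\left(-12084 + 16958\right) + 8242\right) - 8067} = \frac{-30482 + \left(-222 + \left(5 - 13\right) 97\right)}{\left(\left(-12084 + 16958\right) + 8242\right) - 8067} = \frac{-30482 + \left(-222 + \left(5 - 13\right) 97\right)}{\left(4874 + 8242\right) - 8067} = \frac{-30482 - 998}{13116 - 8067} = \frac{-30482 - 998}{5049} = \left(-30482 - 998\right) \frac{1}{5049} = \left(-31480\right) \frac{1}{5049} = - \frac{31480}{5049}$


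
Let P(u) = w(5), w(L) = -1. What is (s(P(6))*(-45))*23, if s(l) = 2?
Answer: -2070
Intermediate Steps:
P(u) = -1
(s(P(6))*(-45))*23 = (2*(-45))*23 = -90*23 = -2070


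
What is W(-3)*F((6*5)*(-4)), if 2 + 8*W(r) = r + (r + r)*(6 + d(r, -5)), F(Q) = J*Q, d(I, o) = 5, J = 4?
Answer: 4260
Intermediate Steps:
F(Q) = 4*Q
W(r) = -¼ + 23*r/8 (W(r) = -¼ + (r + (r + r)*(6 + 5))/8 = -¼ + (r + (2*r)*11)/8 = -¼ + (r + 22*r)/8 = -¼ + (23*r)/8 = -¼ + 23*r/8)
W(-3)*F((6*5)*(-4)) = (-¼ + (23/8)*(-3))*(4*((6*5)*(-4))) = (-¼ - 69/8)*(4*(30*(-4))) = -71*(-120)/2 = -71/8*(-480) = 4260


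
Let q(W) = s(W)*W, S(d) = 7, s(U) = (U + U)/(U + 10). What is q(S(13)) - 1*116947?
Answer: -1988001/17 ≈ -1.1694e+5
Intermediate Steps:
s(U) = 2*U/(10 + U) (s(U) = (2*U)/(10 + U) = 2*U/(10 + U))
q(W) = 2*W²/(10 + W) (q(W) = (2*W/(10 + W))*W = 2*W²/(10 + W))
q(S(13)) - 1*116947 = 2*7²/(10 + 7) - 1*116947 = 2*49/17 - 116947 = 2*49*(1/17) - 116947 = 98/17 - 116947 = -1988001/17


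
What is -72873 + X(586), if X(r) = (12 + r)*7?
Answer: -68687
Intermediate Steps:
X(r) = 84 + 7*r
-72873 + X(586) = -72873 + (84 + 7*586) = -72873 + (84 + 4102) = -72873 + 4186 = -68687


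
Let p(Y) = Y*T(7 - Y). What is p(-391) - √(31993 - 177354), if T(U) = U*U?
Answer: -61935964 - I*√145361 ≈ -6.1936e+7 - 381.26*I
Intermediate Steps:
T(U) = U²
p(Y) = Y*(7 - Y)²
p(-391) - √(31993 - 177354) = -391*(-7 - 391)² - √(31993 - 177354) = -391*(-398)² - √(-145361) = -391*158404 - I*√145361 = -61935964 - I*√145361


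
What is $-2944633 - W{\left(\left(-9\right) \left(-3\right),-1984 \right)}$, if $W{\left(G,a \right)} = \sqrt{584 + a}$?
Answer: $-2944633 - 10 i \sqrt{14} \approx -2.9446 \cdot 10^{6} - 37.417 i$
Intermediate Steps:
$-2944633 - W{\left(\left(-9\right) \left(-3\right),-1984 \right)} = -2944633 - \sqrt{584 - 1984} = -2944633 - \sqrt{-1400} = -2944633 - 10 i \sqrt{14}$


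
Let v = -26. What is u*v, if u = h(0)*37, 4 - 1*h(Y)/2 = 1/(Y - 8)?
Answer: -15873/2 ≈ -7936.5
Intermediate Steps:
h(Y) = 8 - 2/(-8 + Y) (h(Y) = 8 - 2/(Y - 8) = 8 - 2/(-8 + Y))
u = 1221/4 (u = (2*(-33 + 4*0)/(-8 + 0))*37 = (2*(-33 + 0)/(-8))*37 = (2*(-⅛)*(-33))*37 = (33/4)*37 = 1221/4 ≈ 305.25)
u*v = (1221/4)*(-26) = -15873/2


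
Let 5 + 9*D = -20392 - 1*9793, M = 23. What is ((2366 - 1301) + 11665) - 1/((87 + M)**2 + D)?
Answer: 1001978291/78710 ≈ 12730.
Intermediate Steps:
D = -30190/9 (D = -5/9 + (-20392 - 1*9793)/9 = -5/9 + (-20392 - 9793)/9 = -5/9 + (1/9)*(-30185) = -5/9 - 30185/9 = -30190/9 ≈ -3354.4)
((2366 - 1301) + 11665) - 1/((87 + M)**2 + D) = ((2366 - 1301) + 11665) - 1/((87 + 23)**2 - 30190/9) = (1065 + 11665) - 1/(110**2 - 30190/9) = 12730 - 1/(12100 - 30190/9) = 12730 - 1/78710/9 = 12730 - 1*9/78710 = 12730 - 9/78710 = 1001978291/78710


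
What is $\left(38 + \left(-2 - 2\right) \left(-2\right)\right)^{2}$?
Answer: $2116$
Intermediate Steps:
$\left(38 + \left(-2 - 2\right) \left(-2\right)\right)^{2} = \left(38 - -8\right)^{2} = \left(38 + 8\right)^{2} = 46^{2} = 2116$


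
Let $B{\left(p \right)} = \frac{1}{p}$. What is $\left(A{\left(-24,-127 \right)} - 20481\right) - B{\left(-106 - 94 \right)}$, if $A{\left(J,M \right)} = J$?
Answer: $- \frac{4100999}{200} \approx -20505.0$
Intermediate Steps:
$\left(A{\left(-24,-127 \right)} - 20481\right) - B{\left(-106 - 94 \right)} = \left(-24 - 20481\right) - \frac{1}{-106 - 94} = -20505 - \frac{1}{-106 - 94} = -20505 - \frac{1}{-200} = -20505 - - \frac{1}{200} = -20505 + \frac{1}{200} = - \frac{4100999}{200}$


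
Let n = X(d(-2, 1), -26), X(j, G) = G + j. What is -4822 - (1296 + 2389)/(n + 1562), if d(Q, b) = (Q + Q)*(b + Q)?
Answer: -135083/28 ≈ -4824.4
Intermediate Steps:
d(Q, b) = 2*Q*(Q + b) (d(Q, b) = (2*Q)*(Q + b) = 2*Q*(Q + b))
n = -22 (n = -26 + 2*(-2)*(-2 + 1) = -26 + 2*(-2)*(-1) = -26 + 4 = -22)
-4822 - (1296 + 2389)/(n + 1562) = -4822 - (1296 + 2389)/(-22 + 1562) = -4822 - 3685/1540 = -4822 - 1*67/28 = -4822 - 67/28 = -135083/28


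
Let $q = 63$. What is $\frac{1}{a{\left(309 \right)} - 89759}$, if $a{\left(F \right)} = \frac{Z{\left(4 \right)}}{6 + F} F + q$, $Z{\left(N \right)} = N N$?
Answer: $- \frac{105}{9416432} \approx -1.1151 \cdot 10^{-5}$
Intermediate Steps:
$Z{\left(N \right)} = N^{2}$
$a{\left(F \right)} = 63 + \frac{16 F}{6 + F}$ ($a{\left(F \right)} = \frac{4^{2}}{6 + F} F + 63 = \frac{16}{6 + F} F + 63 = \frac{16 F}{6 + F} + 63 = 63 + \frac{16 F}{6 + F}$)
$\frac{1}{a{\left(309 \right)} - 89759} = \frac{1}{\frac{378 + 79 \cdot 309}{6 + 309} - 89759} = \frac{1}{\frac{378 + 24411}{315} - 89759} = \frac{1}{\frac{1}{315} \cdot 24789 - 89759} = \frac{1}{\frac{8263}{105} - 89759} = \frac{1}{- \frac{9416432}{105}} = - \frac{105}{9416432}$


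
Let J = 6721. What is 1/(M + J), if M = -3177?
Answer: 1/3544 ≈ 0.00028217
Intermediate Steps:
1/(M + J) = 1/(-3177 + 6721) = 1/3544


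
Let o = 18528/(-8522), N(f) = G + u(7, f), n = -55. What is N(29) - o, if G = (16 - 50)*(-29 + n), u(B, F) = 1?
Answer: 12182941/4261 ≈ 2859.2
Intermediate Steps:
G = 2856 (G = (16 - 50)*(-29 - 55) = -34*(-84) = 2856)
N(f) = 2857 (N(f) = 2856 + 1 = 2857)
o = -9264/4261 (o = 18528*(-1/8522) = -9264/4261 ≈ -2.1741)
N(29) - o = 2857 - 1*(-9264/4261) = 2857 + 9264/4261 = 12182941/4261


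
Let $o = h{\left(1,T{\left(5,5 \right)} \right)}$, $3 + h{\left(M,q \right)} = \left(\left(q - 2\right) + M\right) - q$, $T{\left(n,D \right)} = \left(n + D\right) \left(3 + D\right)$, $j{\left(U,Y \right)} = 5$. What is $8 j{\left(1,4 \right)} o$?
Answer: $-160$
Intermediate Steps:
$T{\left(n,D \right)} = \left(3 + D\right) \left(D + n\right)$ ($T{\left(n,D \right)} = \left(D + n\right) \left(3 + D\right) = \left(3 + D\right) \left(D + n\right)$)
$h{\left(M,q \right)} = -5 + M$ ($h{\left(M,q \right)} = -3 + \left(\left(\left(q - 2\right) + M\right) - q\right) = -3 + \left(\left(\left(-2 + q\right) + M\right) - q\right) = -3 + \left(\left(-2 + M + q\right) - q\right) = -3 + \left(-2 + M\right) = -5 + M$)
$o = -4$ ($o = -5 + 1 = -4$)
$8 j{\left(1,4 \right)} o = 8 \cdot 5 \left(-4\right) = 40 \left(-4\right) = -160$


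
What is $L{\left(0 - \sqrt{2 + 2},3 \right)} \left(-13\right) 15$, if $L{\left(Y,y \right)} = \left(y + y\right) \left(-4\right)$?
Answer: $4680$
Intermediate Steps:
$L{\left(Y,y \right)} = - 8 y$ ($L{\left(Y,y \right)} = 2 y \left(-4\right) = - 8 y$)
$L{\left(0 - \sqrt{2 + 2},3 \right)} \left(-13\right) 15 = \left(-8\right) 3 \left(-13\right) 15 = \left(-24\right) \left(-13\right) 15 = 312 \cdot 15 = 4680$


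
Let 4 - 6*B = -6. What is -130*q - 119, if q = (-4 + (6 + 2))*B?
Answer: -2957/3 ≈ -985.67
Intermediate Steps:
B = 5/3 (B = 2/3 - 1/6*(-6) = 2/3 + 1 = 5/3 ≈ 1.6667)
q = 20/3 (q = (-4 + (6 + 2))*(5/3) = (-4 + 8)*(5/3) = 4*(5/3) = 20/3 ≈ 6.6667)
-130*q - 119 = -130*20/3 - 119 = -2600/3 - 119 = -2957/3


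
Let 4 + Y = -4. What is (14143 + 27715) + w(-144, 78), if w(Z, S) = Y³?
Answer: 41346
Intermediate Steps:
Y = -8 (Y = -4 - 4 = -8)
w(Z, S) = -512 (w(Z, S) = (-8)³ = -512)
(14143 + 27715) + w(-144, 78) = (14143 + 27715) - 512 = 41858 - 512 = 41346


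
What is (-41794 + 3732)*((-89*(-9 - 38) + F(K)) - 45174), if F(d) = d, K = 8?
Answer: 1559894946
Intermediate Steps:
(-41794 + 3732)*((-89*(-9 - 38) + F(K)) - 45174) = (-41794 + 3732)*((-89*(-9 - 38) + 8) - 45174) = -38062*((-89*(-47) + 8) - 45174) = -38062*((4183 + 8) - 45174) = -38062*(4191 - 45174) = -38062*(-40983) = 1559894946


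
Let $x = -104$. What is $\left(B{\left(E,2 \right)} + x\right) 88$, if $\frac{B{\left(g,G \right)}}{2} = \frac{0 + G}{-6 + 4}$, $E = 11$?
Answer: $-9328$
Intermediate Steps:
$B{\left(g,G \right)} = - G$ ($B{\left(g,G \right)} = 2 \frac{0 + G}{-6 + 4} = 2 \frac{G}{-2} = 2 G \left(- \frac{1}{2}\right) = 2 \left(- \frac{G}{2}\right) = - G$)
$\left(B{\left(E,2 \right)} + x\right) 88 = \left(\left(-1\right) 2 - 104\right) 88 = \left(-2 - 104\right) 88 = \left(-106\right) 88 = -9328$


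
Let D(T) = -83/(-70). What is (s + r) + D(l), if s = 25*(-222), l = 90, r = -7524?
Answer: -915097/70 ≈ -13073.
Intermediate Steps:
D(T) = 83/70 (D(T) = -83*(-1/70) = 83/70)
s = -5550
(s + r) + D(l) = (-5550 - 7524) + 83/70 = -13074 + 83/70 = -915097/70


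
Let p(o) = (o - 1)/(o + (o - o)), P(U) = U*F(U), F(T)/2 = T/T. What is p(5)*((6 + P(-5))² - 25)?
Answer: -36/5 ≈ -7.2000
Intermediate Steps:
F(T) = 2 (F(T) = 2*(T/T) = 2*1 = 2)
P(U) = 2*U (P(U) = U*2 = 2*U)
p(o) = (-1 + o)/o (p(o) = (-1 + o)/(o + 0) = (-1 + o)/o)
p(5)*((6 + P(-5))² - 25) = ((-1 + 5)/5)*((6 + 2*(-5))² - 25) = ((⅕)*4)*((6 - 10)² - 25) = 4*((-4)² - 25)/5 = 4*(16 - 25)/5 = (⅘)*(-9) = -36/5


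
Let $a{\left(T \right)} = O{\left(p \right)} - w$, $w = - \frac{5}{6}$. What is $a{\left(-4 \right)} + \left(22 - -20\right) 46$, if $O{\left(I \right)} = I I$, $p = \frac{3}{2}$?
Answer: $\frac{23221}{12} \approx 1935.1$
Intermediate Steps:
$p = \frac{3}{2}$ ($p = 3 \cdot \frac{1}{2} = \frac{3}{2} \approx 1.5$)
$w = - \frac{5}{6}$ ($w = \left(-5\right) \frac{1}{6} = - \frac{5}{6} \approx -0.83333$)
$O{\left(I \right)} = I^{2}$
$a{\left(T \right)} = \frac{37}{12}$ ($a{\left(T \right)} = \left(\frac{3}{2}\right)^{2} - - \frac{5}{6} = \frac{9}{4} + \frac{5}{6} = \frac{37}{12}$)
$a{\left(-4 \right)} + \left(22 - -20\right) 46 = \frac{37}{12} + \left(22 - -20\right) 46 = \frac{37}{12} + \left(22 + 20\right) 46 = \frac{37}{12} + 42 \cdot 46 = \frac{37}{12} + 1932 = \frac{23221}{12}$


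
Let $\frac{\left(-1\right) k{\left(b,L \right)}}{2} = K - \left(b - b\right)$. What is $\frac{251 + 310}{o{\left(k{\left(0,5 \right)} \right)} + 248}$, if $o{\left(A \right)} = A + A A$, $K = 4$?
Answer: $\frac{561}{304} \approx 1.8454$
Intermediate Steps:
$k{\left(b,L \right)} = -8$ ($k{\left(b,L \right)} = - 2 \left(4 - \left(b - b\right)\right) = - 2 \left(4 - 0\right) = - 2 \left(4 + 0\right) = \left(-2\right) 4 = -8$)
$o{\left(A \right)} = A + A^{2}$
$\frac{251 + 310}{o{\left(k{\left(0,5 \right)} \right)} + 248} = \frac{251 + 310}{- 8 \left(1 - 8\right) + 248} = \frac{561}{\left(-8\right) \left(-7\right) + 248} = \frac{561}{56 + 248} = \frac{561}{304}$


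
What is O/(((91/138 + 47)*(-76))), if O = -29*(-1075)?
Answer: -2151075/249926 ≈ -8.6068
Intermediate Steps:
O = 31175
O/(((91/138 + 47)*(-76))) = 31175/(((91/138 + 47)*(-76))) = 31175/(((6577/138)*(-76))) = 31175/(-249926/69) = 31175*(-69/249926) = -2151075/249926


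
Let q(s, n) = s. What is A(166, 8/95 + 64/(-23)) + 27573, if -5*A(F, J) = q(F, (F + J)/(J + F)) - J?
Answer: 300866419/10925 ≈ 27539.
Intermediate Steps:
A(F, J) = -F/5 + J/5 (A(F, J) = -(F - J)/5 = -F/5 + J/5)
A(166, 8/95 + 64/(-23)) + 27573 = (-⅕*166 + (8/95 + 64/(-23))/5) + 27573 = (-166/5 + (8*(1/95) + 64*(-1/23))/5) + 27573 = (-166/5 + (8/95 - 64/23)/5) + 27573 = (-166/5 + (⅕)*(-5896/2185)) + 27573 = (-166/5 - 5896/10925) + 27573 = -368606/10925 + 27573 = 300866419/10925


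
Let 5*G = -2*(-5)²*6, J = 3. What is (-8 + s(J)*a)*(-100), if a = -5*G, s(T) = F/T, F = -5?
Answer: 50800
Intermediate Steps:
G = -60 (G = (-2*(-5)²*6)/5 = (-2*25*6)/5 = (-50*6)/5 = (⅕)*(-300) = -60)
s(T) = -5/T
a = 300 (a = -5*(-60) = 300)
(-8 + s(J)*a)*(-100) = (-8 - 5/3*300)*(-100) = (-8 - 500)*(-100) = -508*(-100) = 50800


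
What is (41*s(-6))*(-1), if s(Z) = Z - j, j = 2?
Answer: 328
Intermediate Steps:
s(Z) = -2 + Z (s(Z) = Z - 1*2 = Z - 2 = -2 + Z)
(41*s(-6))*(-1) = (41*(-2 - 6))*(-1) = (41*(-8))*(-1) = -328*(-1) = 328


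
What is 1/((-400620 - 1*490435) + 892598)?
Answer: 1/1543 ≈ 0.00064809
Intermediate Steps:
1/((-400620 - 1*490435) + 892598) = 1/((-400620 - 490435) + 892598) = 1/(-891055 + 892598) = 1/1543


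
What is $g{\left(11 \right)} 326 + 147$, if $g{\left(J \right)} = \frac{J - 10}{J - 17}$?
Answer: $\frac{278}{3} \approx 92.667$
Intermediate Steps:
$g{\left(J \right)} = \frac{-10 + J}{-17 + J}$
$g{\left(11 \right)} 326 + 147 = \frac{-10 + 11}{-17 + 11} \cdot 326 + 147 = \frac{1}{-6} \cdot 1 \cdot 326 + 147 = \left(- \frac{1}{6}\right) 1 \cdot 326 + 147 = \left(- \frac{1}{6}\right) 326 + 147 = - \frac{163}{3} + 147 = \frac{278}{3}$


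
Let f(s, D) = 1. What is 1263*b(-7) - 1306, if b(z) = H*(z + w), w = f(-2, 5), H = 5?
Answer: -39196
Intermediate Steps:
w = 1
b(z) = 5 + 5*z (b(z) = 5*(z + 1) = 5*(1 + z) = 5 + 5*z)
1263*b(-7) - 1306 = 1263*(5 + 5*(-7)) - 1306 = 1263*(5 - 35) - 1306 = 1263*(-30) - 1306 = -37890 - 1306 = -39196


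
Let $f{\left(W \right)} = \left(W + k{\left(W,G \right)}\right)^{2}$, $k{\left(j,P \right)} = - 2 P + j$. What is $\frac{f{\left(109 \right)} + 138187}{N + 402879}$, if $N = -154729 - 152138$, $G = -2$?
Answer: $\frac{187471}{96012} \approx 1.9526$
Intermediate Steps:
$k{\left(j,P \right)} = j - 2 P$
$f{\left(W \right)} = \left(4 + 2 W\right)^{2}$ ($f{\left(W \right)} = \left(W + \left(W - -4\right)\right)^{2} = \left(W + \left(W + 4\right)\right)^{2} = \left(W + \left(4 + W\right)\right)^{2} = \left(4 + 2 W\right)^{2}$)
$N = -306867$ ($N = -154729 - 152138 = -306867$)
$\frac{f{\left(109 \right)} + 138187}{N + 402879} = \frac{4 \left(2 + 109\right)^{2} + 138187}{-306867 + 402879} = \frac{4 \cdot 111^{2} + 138187}{96012} = \left(4 \cdot 12321 + 138187\right) \frac{1}{96012} = \left(49284 + 138187\right) \frac{1}{96012} = 187471 \cdot \frac{1}{96012} = \frac{187471}{96012}$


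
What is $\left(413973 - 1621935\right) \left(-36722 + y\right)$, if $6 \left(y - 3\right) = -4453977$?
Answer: $941060984157$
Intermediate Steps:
$y = - \frac{1484653}{2}$ ($y = 3 + \frac{1}{6} \left(-4453977\right) = 3 - \frac{1484659}{2} = - \frac{1484653}{2} \approx -7.4233 \cdot 10^{5}$)
$\left(413973 - 1621935\right) \left(-36722 + y\right) = \left(413973 - 1621935\right) \left(-36722 - \frac{1484653}{2}\right) = \left(-1207962\right) \left(- \frac{1558097}{2}\right) = 941060984157$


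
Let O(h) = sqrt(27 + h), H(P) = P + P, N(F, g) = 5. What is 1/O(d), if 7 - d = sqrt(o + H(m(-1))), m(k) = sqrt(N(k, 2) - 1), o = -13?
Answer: 1/sqrt(34 - 3*I) ≈ 0.171 + 0.0075295*I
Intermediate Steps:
m(k) = 2 (m(k) = sqrt(5 - 1) = sqrt(4) = 2)
H(P) = 2*P
d = 7 - 3*I (d = 7 - sqrt(-13 + 2*2) = 7 - sqrt(-13 + 4) = 7 - sqrt(-9) = 7 - 3*I ≈ 7.0 - 3.0*I)
1/O(d) = 1/(sqrt(27 + (7 - 3*I))) = 1/(sqrt(34 - 3*I)) = 1/sqrt(34 - 3*I)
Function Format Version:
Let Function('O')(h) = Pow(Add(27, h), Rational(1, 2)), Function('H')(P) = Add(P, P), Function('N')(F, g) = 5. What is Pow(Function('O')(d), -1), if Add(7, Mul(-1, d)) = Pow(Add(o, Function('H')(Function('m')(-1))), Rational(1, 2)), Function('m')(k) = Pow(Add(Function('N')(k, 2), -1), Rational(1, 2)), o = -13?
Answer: Pow(Add(34, Mul(-3, I)), Rational(-1, 2)) ≈ Add(0.17100, Mul(0.0075295, I))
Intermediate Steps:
Function('m')(k) = 2 (Function('m')(k) = Pow(Add(5, -1), Rational(1, 2)) = Pow(4, Rational(1, 2)) = 2)
Function('H')(P) = Mul(2, P)
d = Add(7, Mul(-3, I)) (d = Add(7, Mul(-1, Pow(Add(-13, Mul(2, 2)), Rational(1, 2)))) = Add(7, Mul(-1, Pow(Add(-13, 4), Rational(1, 2)))) = Add(7, Mul(-1, Pow(-9, Rational(1, 2)))) = Add(7, Mul(-1, Mul(3, I))) = Add(7, Mul(-3, I)) ≈ Add(7.0000, Mul(-3.0000, I)))
Pow(Function('O')(d), -1) = Pow(Pow(Add(27, Add(7, Mul(-3, I))), Rational(1, 2)), -1) = Pow(Pow(Add(34, Mul(-3, I)), Rational(1, 2)), -1) = Pow(Add(34, Mul(-3, I)), Rational(-1, 2))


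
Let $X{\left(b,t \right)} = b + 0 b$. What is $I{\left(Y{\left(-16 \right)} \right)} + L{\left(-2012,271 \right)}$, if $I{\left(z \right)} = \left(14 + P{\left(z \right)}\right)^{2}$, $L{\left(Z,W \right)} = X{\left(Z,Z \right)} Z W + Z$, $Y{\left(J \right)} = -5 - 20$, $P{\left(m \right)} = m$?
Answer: $1097045133$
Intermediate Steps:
$Y{\left(J \right)} = -25$
$X{\left(b,t \right)} = b$ ($X{\left(b,t \right)} = b + 0 = b$)
$L{\left(Z,W \right)} = Z + W Z^{2}$ ($L{\left(Z,W \right)} = Z Z W + Z = Z^{2} W + Z = W Z^{2} + Z = Z + W Z^{2}$)
$I{\left(z \right)} = \left(14 + z\right)^{2}$
$I{\left(Y{\left(-16 \right)} \right)} + L{\left(-2012,271 \right)} = \left(14 - 25\right)^{2} - 2012 \left(1 + 271 \left(-2012\right)\right) = \left(-11\right)^{2} - 2012 \left(1 - 545252\right) = 121 - -1097045012 = 121 + 1097045012 = 1097045133$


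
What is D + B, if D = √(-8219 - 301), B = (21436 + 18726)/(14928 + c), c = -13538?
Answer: 20081/695 + 2*I*√2130 ≈ 28.894 + 92.304*I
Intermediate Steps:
B = 20081/695 (B = (21436 + 18726)/(14928 - 13538) = 40162/1390 = 40162*(1/1390) = 20081/695 ≈ 28.894)
D = 2*I*√2130 (D = √(-8520) = 2*I*√2130 ≈ 92.304*I)
D + B = 2*I*√2130 + 20081/695 = 20081/695 + 2*I*√2130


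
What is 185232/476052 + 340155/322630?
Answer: 3694881137/2559810946 ≈ 1.4434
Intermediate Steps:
185232/476052 + 340155/322630 = 185232*(1/476052) + 340155*(1/322630) = 15436/39671 + 68031/64526 = 3694881137/2559810946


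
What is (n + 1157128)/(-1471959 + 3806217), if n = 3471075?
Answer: 4628203/2334258 ≈ 1.9827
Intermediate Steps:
(n + 1157128)/(-1471959 + 3806217) = (3471075 + 1157128)/(-1471959 + 3806217) = 4628203/2334258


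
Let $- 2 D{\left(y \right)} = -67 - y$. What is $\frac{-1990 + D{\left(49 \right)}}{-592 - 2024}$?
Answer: $\frac{161}{218} \approx 0.73853$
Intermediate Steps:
$D{\left(y \right)} = \frac{67}{2} + \frac{y}{2}$ ($D{\left(y \right)} = - \frac{-67 - y}{2} = \frac{67}{2} + \frac{y}{2}$)
$\frac{-1990 + D{\left(49 \right)}}{-592 - 2024} = \frac{-1990 + \left(\frac{67}{2} + \frac{1}{2} \cdot 49\right)}{-592 - 2024} = \frac{-1990 + \left(\frac{67}{2} + \frac{49}{2}\right)}{-2616} = \left(-1990 + 58\right) \left(- \frac{1}{2616}\right) = \left(-1932\right) \left(- \frac{1}{2616}\right) = \frac{161}{218}$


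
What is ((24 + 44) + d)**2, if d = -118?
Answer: 2500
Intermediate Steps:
((24 + 44) + d)**2 = ((24 + 44) - 118)**2 = (68 - 118)**2 = (-50)**2 = 2500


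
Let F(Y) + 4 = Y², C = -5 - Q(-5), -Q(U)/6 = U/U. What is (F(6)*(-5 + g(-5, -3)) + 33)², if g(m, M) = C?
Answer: 9025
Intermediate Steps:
Q(U) = -6 (Q(U) = -6*U/U = -6*1 = -6)
C = 1 (C = -5 - 1*(-6) = -5 + 6 = 1)
F(Y) = -4 + Y²
g(m, M) = 1
(F(6)*(-5 + g(-5, -3)) + 33)² = ((-4 + 6²)*(-5 + 1) + 33)² = ((-4 + 36)*(-4) + 33)² = (32*(-4) + 33)² = (-128 + 33)² = (-95)² = 9025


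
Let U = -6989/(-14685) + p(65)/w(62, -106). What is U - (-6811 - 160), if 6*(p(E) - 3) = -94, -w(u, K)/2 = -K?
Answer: 10851962149/1556610 ≈ 6971.5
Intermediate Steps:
w(u, K) = 2*K (w(u, K) = -(-2)*K = 2*K)
p(E) = -38/3 (p(E) = 3 + (1/6)*(-94) = 3 - 47/3 = -38/3)
U = 833839/1556610 (U = -6989/(-14685) - 38/(3*(2*(-106))) = -6989*(-1/14685) - 38/3/(-212) = 6989/14685 - 38/3*(-1/212) = 6989/14685 + 19/318 = 833839/1556610 ≈ 0.53568)
U - (-6811 - 160) = 833839/1556610 - (-6811 - 160) = 833839/1556610 - 1*(-6971) = 833839/1556610 + 6971 = 10851962149/1556610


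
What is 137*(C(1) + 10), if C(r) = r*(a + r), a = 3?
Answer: 1918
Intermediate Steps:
C(r) = r*(3 + r)
137*(C(1) + 10) = 137*(1*(3 + 1) + 10) = 137*(1*4 + 10) = 137*(4 + 10) = 137*14 = 1918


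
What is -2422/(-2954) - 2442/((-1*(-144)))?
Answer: -81725/5064 ≈ -16.138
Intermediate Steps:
-2422/(-2954) - 2442/((-1*(-144))) = -2422*(-1/2954) - 2442/144 = 173/211 - 2442*1/144 = 173/211 - 407/24 = -81725/5064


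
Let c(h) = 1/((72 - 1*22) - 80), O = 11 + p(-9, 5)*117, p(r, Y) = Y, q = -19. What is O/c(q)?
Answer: -17880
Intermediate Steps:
O = 596 (O = 11 + 5*117 = 11 + 585 = 596)
c(h) = -1/30 (c(h) = 1/((72 - 22) - 80) = 1/(50 - 80) = 1/(-30) = -1/30)
O/c(q) = 596/(-1/30) = 596*(-30) = -17880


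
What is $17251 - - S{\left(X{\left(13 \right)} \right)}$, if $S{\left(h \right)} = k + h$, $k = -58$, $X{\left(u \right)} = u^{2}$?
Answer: $17362$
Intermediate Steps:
$S{\left(h \right)} = -58 + h$
$17251 - - S{\left(X{\left(13 \right)} \right)} = 17251 - - (-58 + 13^{2}) = 17251 - - (-58 + 169) = 17251 - \left(-1\right) 111 = 17251 - -111 = 17251 + 111 = 17362$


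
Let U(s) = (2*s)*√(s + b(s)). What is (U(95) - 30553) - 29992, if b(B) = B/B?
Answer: -60545 + 760*√6 ≈ -58683.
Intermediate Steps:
b(B) = 1
U(s) = 2*s*√(1 + s) (U(s) = (2*s)*√(s + 1) = (2*s)*√(1 + s) = 2*s*√(1 + s))
(U(95) - 30553) - 29992 = (2*95*√(1 + 95) - 30553) - 29992 = (2*95*√96 - 30553) - 29992 = (2*95*(4*√6) - 30553) - 29992 = (760*√6 - 30553) - 29992 = (-30553 + 760*√6) - 29992 = -60545 + 760*√6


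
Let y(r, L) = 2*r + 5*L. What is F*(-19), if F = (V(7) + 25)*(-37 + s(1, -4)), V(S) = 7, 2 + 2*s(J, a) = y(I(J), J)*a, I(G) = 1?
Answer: 31616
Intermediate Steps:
s(J, a) = -1 + a*(2 + 5*J)/2 (s(J, a) = -1 + ((2*1 + 5*J)*a)/2 = -1 + ((2 + 5*J)*a)/2 = -1 + (a*(2 + 5*J))/2 = -1 + a*(2 + 5*J)/2)
F = -1664 (F = (7 + 25)*(-37 + (-1 + (½)*(-4)*(2 + 5*1))) = 32*(-37 + (-1 + (½)*(-4)*(2 + 5))) = 32*(-37 + (-1 + (½)*(-4)*7)) = 32*(-37 + (-1 - 14)) = 32*(-37 - 15) = 32*(-52) = -1664)
F*(-19) = -1664*(-19) = 31616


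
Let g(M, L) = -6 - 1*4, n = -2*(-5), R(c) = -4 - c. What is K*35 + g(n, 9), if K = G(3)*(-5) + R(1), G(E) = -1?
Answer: -10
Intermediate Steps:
n = 10
g(M, L) = -10 (g(M, L) = -6 - 4 = -10)
K = 0 (K = -1*(-5) + (-4 - 1*1) = 5 + (-4 - 1) = 5 - 5 = 0)
K*35 + g(n, 9) = 0*35 - 10 = 0 - 10 = -10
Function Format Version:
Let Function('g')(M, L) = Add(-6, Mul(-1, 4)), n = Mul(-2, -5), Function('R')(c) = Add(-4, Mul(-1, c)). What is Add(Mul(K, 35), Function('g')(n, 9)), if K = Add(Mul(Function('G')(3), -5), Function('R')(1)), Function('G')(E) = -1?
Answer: -10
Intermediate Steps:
n = 10
Function('g')(M, L) = -10 (Function('g')(M, L) = Add(-6, -4) = -10)
K = 0 (K = Add(Mul(-1, -5), Add(-4, Mul(-1, 1))) = Add(5, Add(-4, -1)) = Add(5, -5) = 0)
Add(Mul(K, 35), Function('g')(n, 9)) = Add(Mul(0, 35), -10) = Add(0, -10) = -10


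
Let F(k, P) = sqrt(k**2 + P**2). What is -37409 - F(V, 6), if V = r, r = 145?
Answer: -37409 - sqrt(21061) ≈ -37554.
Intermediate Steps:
V = 145
F(k, P) = sqrt(P**2 + k**2)
-37409 - F(V, 6) = -37409 - sqrt(6**2 + 145**2) = -37409 - sqrt(36 + 21025) = -37409 - sqrt(21061)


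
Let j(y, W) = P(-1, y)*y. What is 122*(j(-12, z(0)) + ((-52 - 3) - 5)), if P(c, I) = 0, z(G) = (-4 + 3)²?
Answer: -7320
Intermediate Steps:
z(G) = 1 (z(G) = (-1)² = 1)
j(y, W) = 0 (j(y, W) = 0*y = 0)
122*(j(-12, z(0)) + ((-52 - 3) - 5)) = 122*(0 + ((-52 - 3) - 5)) = 122*(0 + (-55 - 5)) = 122*(0 - 60) = 122*(-60) = -7320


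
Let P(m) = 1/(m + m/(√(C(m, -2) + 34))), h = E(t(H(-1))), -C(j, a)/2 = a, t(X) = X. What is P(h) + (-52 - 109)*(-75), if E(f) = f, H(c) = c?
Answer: 446737/37 + √38/37 ≈ 12074.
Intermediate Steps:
C(j, a) = -2*a
h = -1
P(m) = 1/(m + m*√38/38) (P(m) = 1/(m + m/(√(-2*(-2) + 34))) = 1/(m + m/(√(4 + 34))) = 1/(m + m/(√38)) = 1/(m + m*(√38/38)) = 1/(m + m*√38/38))
P(h) + (-52 - 109)*(-75) = √38/(-1*(1 + √38)) + (-52 - 109)*(-75) = √38*(-1)/(1 + √38) - 161*(-75) = -√38/(1 + √38) + 12075 = 12075 - √38/(1 + √38)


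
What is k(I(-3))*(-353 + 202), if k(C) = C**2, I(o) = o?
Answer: -1359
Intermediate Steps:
k(I(-3))*(-353 + 202) = (-3)**2*(-353 + 202) = 9*(-151) = -1359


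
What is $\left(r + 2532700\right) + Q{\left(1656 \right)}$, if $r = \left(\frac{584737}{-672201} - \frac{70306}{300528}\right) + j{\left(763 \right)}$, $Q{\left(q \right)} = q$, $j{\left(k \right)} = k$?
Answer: $\frac{3161311141458695}{1247007544} \approx 2.5351 \cdot 10^{6}$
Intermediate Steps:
$r = \frac{950090277031}{1247007544}$ ($r = \left(\frac{584737}{-672201} - \frac{70306}{300528}\right) + 763 = \left(584737 \left(- \frac{1}{672201}\right) - \frac{35153}{150264}\right) + 763 = \left(- \frac{584737}{672201} - \frac{35153}{150264}\right) + 763 = - \frac{1376479041}{1247007544} + 763 = \frac{950090277031}{1247007544} \approx 761.9$)
$\left(r + 2532700\right) + Q{\left(1656 \right)} = \left(\frac{950090277031}{1247007544} + 2532700\right) + 1656 = \frac{3159246096965831}{1247007544} + 1656 = \frac{3161311141458695}{1247007544}$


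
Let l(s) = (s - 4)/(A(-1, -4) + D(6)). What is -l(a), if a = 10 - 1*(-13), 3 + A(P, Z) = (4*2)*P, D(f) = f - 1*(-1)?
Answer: 19/4 ≈ 4.7500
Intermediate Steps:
D(f) = 1 + f (D(f) = f + 1 = 1 + f)
A(P, Z) = -3 + 8*P (A(P, Z) = -3 + (4*2)*P = -3 + 8*P)
a = 23 (a = 10 + 13 = 23)
l(s) = 1 - s/4 (l(s) = (s - 4)/((-3 + 8*(-1)) + (1 + 6)) = (-4 + s)/((-3 - 8) + 7) = (-4 + s)/(-11 + 7) = (-4 + s)/(-4) = (-4 + s)*(-¼) = 1 - s/4)
-l(a) = -(1 - ¼*23) = -(1 - 23/4) = -1*(-19/4) = 19/4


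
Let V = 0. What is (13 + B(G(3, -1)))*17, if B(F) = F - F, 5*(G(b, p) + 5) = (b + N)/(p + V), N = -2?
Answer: 221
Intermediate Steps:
G(b, p) = -5 + (-2 + b)/(5*p) (G(b, p) = -5 + ((b - 2)/(p + 0))/5 = -5 + ((-2 + b)/p)/5 = -5 + (-2 + b)/(5*p))
B(F) = 0
(13 + B(G(3, -1)))*17 = (13 + 0)*17 = 13*17 = 221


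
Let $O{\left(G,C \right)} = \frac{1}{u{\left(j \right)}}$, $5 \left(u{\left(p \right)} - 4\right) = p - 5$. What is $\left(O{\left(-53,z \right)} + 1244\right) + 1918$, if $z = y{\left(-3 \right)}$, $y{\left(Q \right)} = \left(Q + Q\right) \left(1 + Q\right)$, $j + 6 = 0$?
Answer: $\frac{28463}{9} \approx 3162.6$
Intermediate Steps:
$j = -6$ ($j = -6 + 0 = -6$)
$u{\left(p \right)} = 3 + \frac{p}{5}$ ($u{\left(p \right)} = 4 + \frac{p - 5}{5} = 4 + \frac{-5 + p}{5} = 4 + \left(-1 + \frac{p}{5}\right) = 3 + \frac{p}{5}$)
$y{\left(Q \right)} = 2 Q \left(1 + Q\right)$
$z = 12$ ($z = 2 \left(-3\right) \left(1 - 3\right) = 2 \left(-3\right) \left(-2\right) = 12$)
$O{\left(G,C \right)} = \frac{5}{9}$ ($O{\left(G,C \right)} = \frac{1}{3 + \frac{1}{5} \left(-6\right)} = \frac{1}{3 - \frac{6}{5}} = \frac{1}{\frac{9}{5}} = \frac{5}{9}$)
$\left(O{\left(-53,z \right)} + 1244\right) + 1918 = \left(\frac{5}{9} + 1244\right) + 1918 = \frac{11201}{9} + 1918 = \frac{28463}{9}$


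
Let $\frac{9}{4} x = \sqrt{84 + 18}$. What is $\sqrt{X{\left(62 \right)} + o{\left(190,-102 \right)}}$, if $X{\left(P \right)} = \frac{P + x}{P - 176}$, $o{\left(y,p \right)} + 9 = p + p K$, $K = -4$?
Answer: $\frac{\sqrt{8668674 - 114 \sqrt{102}}}{171} \approx 17.217$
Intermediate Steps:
$o{\left(y,p \right)} = -9 - 3 p$ ($o{\left(y,p \right)} = -9 + \left(p + p \left(-4\right)\right) = -9 + \left(p - 4 p\right) = -9 - 3 p$)
$x = \frac{4 \sqrt{102}}{9}$ ($x = \frac{4 \sqrt{84 + 18}}{9} = \frac{4 \sqrt{102}}{9} \approx 4.4887$)
$X{\left(P \right)} = \frac{P + \frac{4 \sqrt{102}}{9}}{-176 + P}$ ($X{\left(P \right)} = \frac{P + \frac{4 \sqrt{102}}{9}}{P - 176} = \frac{P + \frac{4 \sqrt{102}}{9}}{-176 + P}$)
$\sqrt{X{\left(62 \right)} + o{\left(190,-102 \right)}} = \sqrt{\frac{62 + \frac{4 \sqrt{102}}{9}}{-176 + 62} - -297} = \sqrt{\frac{62 + \frac{4 \sqrt{102}}{9}}{-114} + \left(-9 + 306\right)} = \sqrt{- \frac{62 + \frac{4 \sqrt{102}}{9}}{114} + 297} = \sqrt{\left(- \frac{31}{57} - \frac{2 \sqrt{102}}{513}\right) + 297} = \sqrt{\frac{16898}{57} - \frac{2 \sqrt{102}}{513}}$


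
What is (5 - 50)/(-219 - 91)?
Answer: 9/62 ≈ 0.14516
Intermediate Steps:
(5 - 50)/(-219 - 91) = -45/(-310) = -45*(-1/310) = 9/62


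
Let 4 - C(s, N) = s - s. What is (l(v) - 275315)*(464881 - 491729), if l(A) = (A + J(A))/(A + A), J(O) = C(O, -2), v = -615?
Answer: 4545860926736/615 ≈ 7.3916e+9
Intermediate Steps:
C(s, N) = 4 (C(s, N) = 4 - (s - s) = 4 - 1*0 = 4 + 0 = 4)
J(O) = 4
l(A) = (4 + A)/(2*A) (l(A) = (A + 4)/(A + A) = (4 + A)/((2*A)) = (4 + A)*(1/(2*A)) = (4 + A)/(2*A))
(l(v) - 275315)*(464881 - 491729) = ((½)*(4 - 615)/(-615) - 275315)*(464881 - 491729) = ((½)*(-1/615)*(-611) - 275315)*(-26848) = (611/1230 - 275315)*(-26848) = -338636839/1230*(-26848) = 4545860926736/615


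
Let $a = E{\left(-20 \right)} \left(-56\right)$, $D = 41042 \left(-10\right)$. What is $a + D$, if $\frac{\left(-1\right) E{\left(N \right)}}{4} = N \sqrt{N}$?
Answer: $-410420 - 8960 i \sqrt{5} \approx -4.1042 \cdot 10^{5} - 20035.0 i$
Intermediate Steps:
$E{\left(N \right)} = - 4 N^{\frac{3}{2}}$ ($E{\left(N \right)} = - 4 N \sqrt{N} = - 4 N^{\frac{3}{2}}$)
$D = -410420$
$a = - 8960 i \sqrt{5}$ ($a = - 4 \left(-20\right)^{\frac{3}{2}} \left(-56\right) = - 4 \left(- 40 i \sqrt{5}\right) \left(-56\right) = 160 i \sqrt{5} \left(-56\right) = - 8960 i \sqrt{5} \approx - 20035.0 i$)
$a + D = - 8960 i \sqrt{5} - 410420 = -410420 - 8960 i \sqrt{5}$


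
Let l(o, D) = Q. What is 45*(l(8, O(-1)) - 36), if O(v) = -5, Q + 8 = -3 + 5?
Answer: -1890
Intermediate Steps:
Q = -6 (Q = -8 + (-3 + 5) = -8 + 2 = -6)
l(o, D) = -6
45*(l(8, O(-1)) - 36) = 45*(-6 - 36) = 45*(-42) = -1890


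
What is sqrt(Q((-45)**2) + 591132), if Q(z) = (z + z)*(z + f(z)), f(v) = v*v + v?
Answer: 7*sqrt(339276018) ≈ 1.2894e+5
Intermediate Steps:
f(v) = v + v**2 (f(v) = v**2 + v = v + v**2)
Q(z) = 2*z*(z + z*(1 + z)) (Q(z) = (z + z)*(z + z*(1 + z)) = (2*z)*(z + z*(1 + z)) = 2*z*(z + z*(1 + z)))
sqrt(Q((-45)**2) + 591132) = sqrt(2*((-45)**2)**2*(2 + (-45)**2) + 591132) = sqrt(2*2025**2*(2 + 2025) + 591132) = sqrt(2*4100625*2027 + 591132) = sqrt(16623933750 + 591132) = sqrt(16624524882) = 7*sqrt(339276018)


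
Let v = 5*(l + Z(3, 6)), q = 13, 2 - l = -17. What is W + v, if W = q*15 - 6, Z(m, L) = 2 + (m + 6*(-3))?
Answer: 219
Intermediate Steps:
l = 19 (l = 2 - 1*(-17) = 2 + 17 = 19)
Z(m, L) = -16 + m (Z(m, L) = 2 + (m - 18) = 2 + (-18 + m) = -16 + m)
v = 30 (v = 5*(19 + (-16 + 3)) = 5*(19 - 13) = 5*6 = 30)
W = 189 (W = 13*15 - 6 = 195 - 6 = 189)
W + v = 189 + 30 = 219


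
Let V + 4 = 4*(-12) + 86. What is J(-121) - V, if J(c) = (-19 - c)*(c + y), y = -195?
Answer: -32266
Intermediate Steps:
V = 34 (V = -4 + (4*(-12) + 86) = -4 + (-48 + 86) = -4 + 38 = 34)
J(c) = (-195 + c)*(-19 - c) (J(c) = (-19 - c)*(c - 195) = (-19 - c)*(-195 + c) = (-195 + c)*(-19 - c))
J(-121) - V = (3705 - 1*(-121)² + 176*(-121)) - 1*34 = (3705 - 1*14641 - 21296) - 34 = (3705 - 14641 - 21296) - 34 = -32232 - 34 = -32266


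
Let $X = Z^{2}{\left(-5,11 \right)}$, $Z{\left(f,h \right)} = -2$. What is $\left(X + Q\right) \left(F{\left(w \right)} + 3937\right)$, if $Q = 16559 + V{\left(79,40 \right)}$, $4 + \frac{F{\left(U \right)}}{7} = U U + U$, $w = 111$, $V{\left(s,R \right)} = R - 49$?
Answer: $1505304882$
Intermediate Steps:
$V{\left(s,R \right)} = -49 + R$ ($V{\left(s,R \right)} = R - 49 = -49 + R$)
$F{\left(U \right)} = -28 + 7 U + 7 U^{2}$ ($F{\left(U \right)} = -28 + 7 \left(U U + U\right) = -28 + 7 \left(U^{2} + U\right) = -28 + 7 \left(U + U^{2}\right) = -28 + \left(7 U + 7 U^{2}\right) = -28 + 7 U + 7 U^{2}$)
$X = 4$ ($X = \left(-2\right)^{2} = 4$)
$Q = 16550$ ($Q = 16559 + \left(-49 + 40\right) = 16559 - 9 = 16550$)
$\left(X + Q\right) \left(F{\left(w \right)} + 3937\right) = \left(4 + 16550\right) \left(\left(-28 + 7 \cdot 111 + 7 \cdot 111^{2}\right) + 3937\right) = 16554 \left(\left(-28 + 777 + 7 \cdot 12321\right) + 3937\right) = 16554 \left(\left(-28 + 777 + 86247\right) + 3937\right) = 16554 \left(86996 + 3937\right) = 16554 \cdot 90933 = 1505304882$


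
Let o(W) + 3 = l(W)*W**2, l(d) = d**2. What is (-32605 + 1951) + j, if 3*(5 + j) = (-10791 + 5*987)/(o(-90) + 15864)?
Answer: -2012023274351/65625861 ≈ -30659.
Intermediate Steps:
o(W) = -3 + W**4 (o(W) = -3 + W**2*W**2 = -3 + W**4)
j = -328131257/65625861 (j = -5 + ((-10791 + 5*987)/((-3 + (-90)**4) + 15864))/3 = -5 + ((-10791 + 4935)/((-3 + 65610000) + 15864))/3 = -5 + (-5856/(65609997 + 15864))/3 = -5 + (-5856/65625861)/3 = -5 + (-5856*1/65625861)/3 = -5 + (1/3)*(-1952/21875287) = -5 - 1952/65625861 = -328131257/65625861 ≈ -5.0000)
(-32605 + 1951) + j = (-32605 + 1951) - 328131257/65625861 = -30654 - 328131257/65625861 = -2012023274351/65625861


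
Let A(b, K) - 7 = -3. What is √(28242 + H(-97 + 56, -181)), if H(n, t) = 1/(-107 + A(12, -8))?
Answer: 5*√11984771/103 ≈ 168.05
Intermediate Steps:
A(b, K) = 4 (A(b, K) = 7 - 3 = 4)
H(n, t) = -1/103 (H(n, t) = 1/(-107 + 4) = 1/(-103) = -1/103)
√(28242 + H(-97 + 56, -181)) = √(28242 - 1/103) = √(2908925/103) = 5*√11984771/103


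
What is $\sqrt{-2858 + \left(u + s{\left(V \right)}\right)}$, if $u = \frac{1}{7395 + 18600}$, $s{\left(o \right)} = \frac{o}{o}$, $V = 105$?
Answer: $\frac{i \sqrt{1930589225430}}{25995} \approx 53.451 i$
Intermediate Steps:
$s{\left(o \right)} = 1$
$u = \frac{1}{25995} \approx 3.8469 \cdot 10^{-5}$
$\sqrt{-2858 + \left(u + s{\left(V \right)}\right)} = \sqrt{-2858 + \left(\frac{1}{25995} + 1\right)} = \sqrt{-2858 + \frac{25996}{25995}} = \sqrt{- \frac{74267714}{25995}} = \frac{i \sqrt{1930589225430}}{25995}$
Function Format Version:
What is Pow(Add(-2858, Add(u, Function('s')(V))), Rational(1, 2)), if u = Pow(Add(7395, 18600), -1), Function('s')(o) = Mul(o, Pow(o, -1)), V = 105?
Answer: Mul(Rational(1, 25995), I, Pow(1930589225430, Rational(1, 2))) ≈ Mul(53.451, I)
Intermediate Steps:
Function('s')(o) = 1
u = Rational(1, 25995) (u = Pow(25995, -1) = Rational(1, 25995) ≈ 3.8469e-5)
Pow(Add(-2858, Add(u, Function('s')(V))), Rational(1, 2)) = Pow(Add(-2858, Add(Rational(1, 25995), 1)), Rational(1, 2)) = Pow(Add(-2858, Rational(25996, 25995)), Rational(1, 2)) = Pow(Rational(-74267714, 25995), Rational(1, 2)) = Mul(Rational(1, 25995), I, Pow(1930589225430, Rational(1, 2)))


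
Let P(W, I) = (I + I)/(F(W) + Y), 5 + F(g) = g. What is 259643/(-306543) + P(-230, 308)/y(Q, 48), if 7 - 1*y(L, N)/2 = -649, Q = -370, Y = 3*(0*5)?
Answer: -10030245031/11814167220 ≈ -0.84900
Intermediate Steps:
F(g) = -5 + g
Y = 0 (Y = 3*0 = 0)
P(W, I) = 2*I/(-5 + W) (P(W, I) = (I + I)/((-5 + W) + 0) = (2*I)/(-5 + W) = 2*I/(-5 + W))
y(L, N) = 1312 (y(L, N) = 14 - 2*(-649) = 14 + 1298 = 1312)
259643/(-306543) + P(-230, 308)/y(Q, 48) = 259643/(-306543) + (2*308/(-5 - 230))/1312 = 259643*(-1/306543) + (2*308/(-235))*(1/1312) = -259643/306543 + (2*308*(-1/235))*(1/1312) = -259643/306543 - 616/235*1/1312 = -259643/306543 - 77/38540 = -10030245031/11814167220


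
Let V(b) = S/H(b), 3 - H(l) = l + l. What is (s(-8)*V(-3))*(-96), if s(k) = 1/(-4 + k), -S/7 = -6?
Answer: 112/3 ≈ 37.333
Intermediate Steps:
S = 42 (S = -7*(-6) = 42)
H(l) = 3 - 2*l (H(l) = 3 - (l + l) = 3 - 2*l)
V(b) = 42/(3 - 2*b)
(s(-8)*V(-3))*(-96) = ((-42/(-3 + 2*(-3)))/(-4 - 8))*(-96) = ((-42/(-3 - 6))/(-12))*(-96) = -(-7)/(2*(-9))*(-96) = -(-7)*(-1)/(2*9)*(-96) = -1/12*14/3*(-96) = -7/18*(-96) = 112/3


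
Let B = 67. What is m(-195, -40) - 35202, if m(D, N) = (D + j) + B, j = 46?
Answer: -35284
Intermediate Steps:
m(D, N) = 113 + D (m(D, N) = (D + 46) + 67 = (46 + D) + 67 = 113 + D)
m(-195, -40) - 35202 = (113 - 195) - 35202 = -82 - 35202 = -35284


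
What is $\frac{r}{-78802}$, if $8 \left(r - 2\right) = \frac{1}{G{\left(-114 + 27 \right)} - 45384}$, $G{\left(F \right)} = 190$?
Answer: $- \frac{723103}{28491020704} \approx -2.538 \cdot 10^{-5}$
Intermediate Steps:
$r = \frac{723103}{361552}$ ($r = 2 + \frac{1}{8 \left(190 - 45384\right)} = 2 + \frac{1}{8 \left(-45194\right)} = 2 + \frac{1}{8} \left(- \frac{1}{45194}\right) = 2 - \frac{1}{361552} = \frac{723103}{361552} \approx 2.0$)
$\frac{r}{-78802} = \frac{723103}{361552 \left(-78802\right)} = \frac{723103}{361552} \left(- \frac{1}{78802}\right) = - \frac{723103}{28491020704}$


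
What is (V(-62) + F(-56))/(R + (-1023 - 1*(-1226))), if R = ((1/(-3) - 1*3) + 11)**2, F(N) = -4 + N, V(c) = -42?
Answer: -459/1178 ≈ -0.38964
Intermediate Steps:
R = 529/9 (R = ((-1/3 - 3) + 11)**2 = (-10/3 + 11)**2 = (23/3)**2 = 529/9 ≈ 58.778)
(V(-62) + F(-56))/(R + (-1023 - 1*(-1226))) = (-42 + (-4 - 56))/(529/9 + (-1023 - 1*(-1226))) = (-42 - 60)/(529/9 + (-1023 + 1226)) = -102/(529/9 + 203) = -102/2356/9 = -102*9/2356 = -459/1178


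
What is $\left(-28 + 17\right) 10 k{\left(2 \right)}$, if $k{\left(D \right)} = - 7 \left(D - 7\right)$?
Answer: $-3850$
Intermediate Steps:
$k{\left(D \right)} = 49 - 7 D$ ($k{\left(D \right)} = - 7 \left(-7 + D\right) = 49 - 7 D$)
$\left(-28 + 17\right) 10 k{\left(2 \right)} = \left(-28 + 17\right) 10 \left(49 - 14\right) = \left(-11\right) 10 \left(49 - 14\right) = \left(-110\right) 35 = -3850$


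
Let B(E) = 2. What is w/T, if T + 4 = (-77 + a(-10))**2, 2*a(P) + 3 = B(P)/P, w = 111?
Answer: 2775/154349 ≈ 0.017979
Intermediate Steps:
a(P) = -3/2 + 1/P (a(P) = -3/2 + (2/P)/2 = -3/2 + 1/P)
T = 154349/25 (T = -4 + (-77 + (-3/2 + 1/(-10)))**2 = -4 + (-77 + (-3/2 - 1/10))**2 = -4 + (-77 - 8/5)**2 = -4 + (-393/5)**2 = -4 + 154449/25 = 154349/25 ≈ 6174.0)
w/T = 111/(154349/25) = 111*(25/154349) = 2775/154349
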